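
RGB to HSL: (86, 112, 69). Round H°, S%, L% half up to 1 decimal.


Normalize: R'=86/255≈0.3373, G'=112/255≈0.4392, B'=69/255≈0.2706
Max=112/255, Min=69/255, Δ=Max-Min=43/255
L = (Max+Min)/2 = (112+69)/510 = 181/510 = 0.35490… → L = 35.5%
L ≤ 0.5 → S = Δ/(Max+Min) = 43/(112+69) = 43/181 = 0.23756… → S = 23.8%
(the 1/255 factors cancel in S and H, so raw channel differences can be used)
Max is G' → H = 60 × ((B-R)/Δ + 2) = 60 × ((69-86)/43 + 2)
  -17/43 + 2 = -0.3953… + 2 = 1.6046…
  H = 60 × 1.6046… = 96.279…° → H = 96.3°
= HSL(96.3°, 23.8%, 35.5%)


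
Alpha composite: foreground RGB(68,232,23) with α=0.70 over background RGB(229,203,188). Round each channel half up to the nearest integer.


C = α×F + (1-α)×B, with 1-α = 0.30
R: 0.70×68 + 0.30×229 = 47.60 + 68.70 = 116.30 → 116
G: 0.70×232 + 0.30×203 = 162.40 + 60.90 = 223.30 → 223
B: 0.70×23 + 0.30×188 = 16.10 + 56.40 = 72.50 → 73
= RGB(116, 223, 73)


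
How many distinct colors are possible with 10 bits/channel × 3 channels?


Total bits = 10 bits/channel × 3 channels = 30 bits
Distinct colors = 2^30
= 1,073,741,824 colors


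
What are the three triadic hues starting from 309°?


Triadic: equally spaced at 120° intervals
H1 = 309°
H2 = (309 + 120) mod 360 = 69°
H3 = (309 + 240) mod 360 = 189°
Triadic = 309°, 69°, 189°


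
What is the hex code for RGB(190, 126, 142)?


R = 190 → BE (hex)
G = 126 → 7E (hex)
B = 142 → 8E (hex)
Hex = #BE7E8E


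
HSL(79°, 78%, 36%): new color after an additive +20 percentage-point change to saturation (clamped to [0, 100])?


Original S = 78%
Adjustment = +20 percentage points
New S = 78 + (20) = 98
Clamp to [0, 100] → 98
= HSL(79°, 98%, 36%)


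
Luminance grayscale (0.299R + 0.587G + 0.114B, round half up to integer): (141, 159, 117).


Gray = 0.299×R + 0.587×G + 0.114×B
Gray = 0.299×141 + 0.587×159 + 0.114×117
Gray = 42.159 + 93.333 + 13.338
Gray = 148.830 → round half up → 149
Gray = 149


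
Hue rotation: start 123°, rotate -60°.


New hue = (H + rotation) mod 360
New hue = (123 -60) mod 360
= 63 mod 360
= 63°


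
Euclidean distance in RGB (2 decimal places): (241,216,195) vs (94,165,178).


d = √[(R₁-R₂)² + (G₁-G₂)² + (B₁-B₂)²]
d = √[(241-94)² + (216-165)² + (195-178)²]
d = √[21609 + 2601 + 289]
d = √24499
d ≈ 156.52


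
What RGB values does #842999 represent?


84 → 132 (R)
29 → 41 (G)
99 → 153 (B)
= RGB(132, 41, 153)


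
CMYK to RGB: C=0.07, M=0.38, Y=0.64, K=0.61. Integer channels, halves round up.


R = 255 × (1-C) × (1-K) = 255 × 0.93 × 0.39 = 92.4885 → 92
G = 255 × (1-M) × (1-K) = 255 × 0.62 × 0.39 = 61.659 → 62
B = 255 × (1-Y) × (1-K) = 255 × 0.36 × 0.39 = 35.802 → 36
= RGB(92, 62, 36)


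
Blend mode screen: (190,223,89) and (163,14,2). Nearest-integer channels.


Screen: C = 255 - (255-A)×(255-B)/255, rounded to nearest integer
R: 255 - (255-190)×(255-163)/255 = 255 - 5980/255 ≈ 255 - 23.451 = 231.549 → 232
G: 255 - (255-223)×(255-14)/255 = 255 - 7712/255 ≈ 255 - 30.243 = 224.757 → 225
B: 255 - (255-89)×(255-2)/255 = 255 - 41998/255 ≈ 255 - 164.698 = 90.302 → 90
= RGB(232, 225, 90)


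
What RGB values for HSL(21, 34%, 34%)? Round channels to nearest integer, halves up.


H=21°, S=0.34, L=0.34
C = (1-|2L-1|)×S = (1-|-0.32|)×0.34 = 0.2312
H' = H/60 = 21/60 ≈ 0.3500; X = C×(1-|H' mod 2 - 1|) = 0.08092
m = L - C/2 = 0.34 - 0.1156 = 0.2244
Sector ⌊H'⌋ = 0 → (R',G',B') = (0.2312, 0.08092, 0.0)
RGB = ((R'+m)×255, (G'+m)×255, (B'+m)×255) = (116.178, 77.8566, 57.222)
Round half up → RGB(116, 78, 57)


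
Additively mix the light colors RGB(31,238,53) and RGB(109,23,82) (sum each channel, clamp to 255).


Additive: each channel = min(255, C₁+C₂)
R: 31+109 = 140 → 140
G: 238+23 = 261 → 255
B: 53+82 = 135 → 135
= RGB(140, 255, 135)


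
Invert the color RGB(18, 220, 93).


Invert: (255-R, 255-G, 255-B)
R: 255-18 = 237
G: 255-220 = 35
B: 255-93 = 162
= RGB(237, 35, 162)


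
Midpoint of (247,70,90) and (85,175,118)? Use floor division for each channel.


Midpoint: each channel = ⌊(C₁+C₂)/2⌋
R: ⌊(247+85)/2⌋ = 166
G: ⌊(70+175)/2⌋ = 122
B: ⌊(90+118)/2⌋ = 104
= RGB(166, 122, 104)


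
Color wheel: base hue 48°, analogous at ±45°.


Base hue: 48°
Left analog: (48 - 45) mod 360 = 3°
Right analog: (48 + 45) mod 360 = 93°
Analogous hues = 3° and 93°


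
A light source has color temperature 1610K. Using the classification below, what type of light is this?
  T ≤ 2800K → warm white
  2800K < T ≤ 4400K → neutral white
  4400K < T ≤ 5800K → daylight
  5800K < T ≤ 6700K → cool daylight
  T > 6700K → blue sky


Temperature: 1610K
1610K ≤ 2800K → warm white
Classification: warm white


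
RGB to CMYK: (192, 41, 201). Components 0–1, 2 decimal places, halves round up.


R'=192/255≈0.7529, G'=41/255≈0.1608, B'=201/255≈0.7882
K = 1 - max(R',G',B') = 1 - 201/255 = 54/255 = 0.21176… → 0.21
(1-R'-K)/(1-K) simplifies to (max-R)/max with max = 201:
C = (201-192)/201 = 9/201 = 0.04477… → 0.04
M = (201-41)/201 = 160/201 = 0.79601… → 0.80
Y = (201-201)/201 = 0/201 = 0 → 0.00
= CMYK(0.04, 0.80, 0.00, 0.21)


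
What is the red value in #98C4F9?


Color: #98C4F9
R = 98 = 152
G = C4 = 196
B = F9 = 249
Red = 152


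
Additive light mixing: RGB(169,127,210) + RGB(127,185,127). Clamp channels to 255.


Additive: each channel = min(255, C₁+C₂)
R: 169+127 = 296 → 255
G: 127+185 = 312 → 255
B: 210+127 = 337 → 255
= RGB(255, 255, 255)


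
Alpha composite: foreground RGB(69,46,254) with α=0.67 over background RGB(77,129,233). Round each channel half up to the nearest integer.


C = α×F + (1-α)×B, with 1-α = 0.33
R: 0.67×69 + 0.33×77 = 46.23 + 25.41 = 71.64 → 72
G: 0.67×46 + 0.33×129 = 30.82 + 42.57 = 73.39 → 73
B: 0.67×254 + 0.33×233 = 170.18 + 76.89 = 247.07 → 247
= RGB(72, 73, 247)


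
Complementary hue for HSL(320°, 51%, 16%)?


Complement = opposite side of color wheel = hue + 180°
H' = (320 + 180) mod 360 = 140°
S and L unchanged.
= HSL(140°, 51%, 16%)


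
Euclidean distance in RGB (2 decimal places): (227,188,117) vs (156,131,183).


d = √[(R₁-R₂)² + (G₁-G₂)² + (B₁-B₂)²]
d = √[(227-156)² + (188-131)² + (117-183)²]
d = √[5041 + 3249 + 4356]
d = √12646
d ≈ 112.45


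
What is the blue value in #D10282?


Color: #D10282
R = D1 = 209
G = 02 = 2
B = 82 = 130
Blue = 130


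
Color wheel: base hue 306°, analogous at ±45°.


Base hue: 306°
Left analog: (306 - 45) mod 360 = 261°
Right analog: (306 + 45) mod 360 = 351°
Analogous hues = 261° and 351°


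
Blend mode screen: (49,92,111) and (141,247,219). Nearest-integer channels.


Screen: C = 255 - (255-A)×(255-B)/255, rounded to nearest integer
R: 255 - (255-49)×(255-141)/255 = 255 - 23484/255 ≈ 255 - 92.094 = 162.906 → 163
G: 255 - (255-92)×(255-247)/255 = 255 - 1304/255 ≈ 255 - 5.114 = 249.886 → 250
B: 255 - (255-111)×(255-219)/255 = 255 - 5184/255 ≈ 255 - 20.329 = 234.671 → 235
= RGB(163, 250, 235)


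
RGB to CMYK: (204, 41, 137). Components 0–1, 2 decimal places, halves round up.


R'=204/255≈0.8000, G'=41/255≈0.1608, B'=137/255≈0.5373
K = 1 - max(R',G',B') = 1 - 204/255 = 51/255 = 0.2 → 0.20
(1-R'-K)/(1-K) simplifies to (max-R)/max with max = 204:
C = (204-204)/204 = 0/204 = 0 → 0.00
M = (204-41)/204 = 163/204 = 0.79901… → 0.80
Y = (204-137)/204 = 67/204 = 0.32843… → 0.33
= CMYK(0.00, 0.80, 0.33, 0.20)


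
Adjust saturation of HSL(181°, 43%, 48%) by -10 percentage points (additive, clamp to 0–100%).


Original S = 43%
Adjustment = -10 percentage points
New S = 43 + (-10) = 33
Clamp to [0, 100] → 33
= HSL(181°, 33%, 48%)


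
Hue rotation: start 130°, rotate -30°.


New hue = (H + rotation) mod 360
New hue = (130 -30) mod 360
= 100 mod 360
= 100°


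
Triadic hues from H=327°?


Triadic: equally spaced at 120° intervals
H1 = 327°
H2 = (327 + 120) mod 360 = 87°
H3 = (327 + 240) mod 360 = 207°
Triadic = 327°, 87°, 207°


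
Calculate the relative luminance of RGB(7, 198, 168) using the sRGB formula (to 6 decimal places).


Linearize each channel (sRGB transfer function): c = v/255; c_lin = c/12.92 if c ≤ 0.04045, else ((c+0.055)/1.055)^2.4
  R: 7/255 ≈ 0.027451 ≤ 0.04045 → 0.027451/12.92 ≈ 0.002125
  G: 198/255 ≈ 0.776471 > 0.04045 → ((0.776471+0.055)/1.055)^2.4 ≈ 0.564712
  B: 168/255 ≈ 0.658824 > 0.04045 → ((0.658824+0.055)/1.055)^2.4 ≈ 0.391572
R_lin = 0.002125, G_lin = 0.564712, B_lin = 0.391572
L = 0.2126×R + 0.7152×G + 0.0722×B
L = 0.2126×0.002125 + 0.7152×0.564712 + 0.0722×0.391572
L ≈ 0.432605


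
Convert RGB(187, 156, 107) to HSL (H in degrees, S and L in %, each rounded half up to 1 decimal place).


Normalize: R'=187/255≈0.7333, G'=156/255≈0.6118, B'=107/255≈0.4196
Max=187/255, Min=107/255, Δ=Max-Min=80/255
L = (Max+Min)/2 = (187+107)/510 = 294/510 = 0.57647… → L = 57.6%
L > 0.5 → S = Δ/(2-Max-Min) = 80/(510-187-107) = 80/216 = 0.37037… → S = 37.0%
(the 1/255 factors cancel in S and H, so raw channel differences can be used)
Max is R' → H = 60 × (((G-B)/Δ) mod 6) = 60 × (((156-107)/80) mod 6)
  49/80 = 0.6125
  H = 60 × 0.6125 = 36.75° → H = 36.8°
= HSL(36.8°, 37.0%, 57.6%)


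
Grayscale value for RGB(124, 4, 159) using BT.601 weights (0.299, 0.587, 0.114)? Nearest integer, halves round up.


Gray = 0.299×R + 0.587×G + 0.114×B
Gray = 0.299×124 + 0.587×4 + 0.114×159
Gray = 37.076 + 2.348 + 18.126
Gray = 57.550 → round half up → 58
Gray = 58


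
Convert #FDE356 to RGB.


FD → 253 (R)
E3 → 227 (G)
56 → 86 (B)
= RGB(253, 227, 86)


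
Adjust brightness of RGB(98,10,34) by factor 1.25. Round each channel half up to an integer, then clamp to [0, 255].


Multiply each channel by 1.25, round half up, clamp to [0, 255]
R: 98×1.25 = 122.5 → round → 123
G: 10×1.25 = 12.5 → round → 13
B: 34×1.25 = 42.5 → round → 43
= RGB(123, 13, 43)


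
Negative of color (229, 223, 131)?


Invert: (255-R, 255-G, 255-B)
R: 255-229 = 26
G: 255-223 = 32
B: 255-131 = 124
= RGB(26, 32, 124)


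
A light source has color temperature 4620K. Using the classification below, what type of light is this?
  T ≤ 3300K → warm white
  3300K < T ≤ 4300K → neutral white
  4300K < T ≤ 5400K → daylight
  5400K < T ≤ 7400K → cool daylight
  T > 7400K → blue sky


Temperature: 4620K
4300K < 4620K ≤ 5400K → daylight
Classification: daylight


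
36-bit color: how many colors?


Colors = 2^bits = 2^36
= 68,719,476,736 colors


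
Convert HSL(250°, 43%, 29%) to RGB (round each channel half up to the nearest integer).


H=250°, S=0.43, L=0.29
C = (1-|2L-1|)×S = (1-|-0.42|)×0.43 = 0.2494
H' = H/60 = 250/60 ≈ 4.1667; X = C×(1-|H' mod 2 - 1|) ≈ 0.0416
m = L - C/2 = 0.29 - 0.1247 = 0.1653
Sector ⌊H'⌋ = 4 → (R',G',B') = (≈0.0416, 0.0, 0.2494)
RGB = ((R'+m)×255, (G'+m)×255, (B'+m)×255) = (52.751, 42.1515, 105.7485)
Round half up → RGB(53, 42, 106)


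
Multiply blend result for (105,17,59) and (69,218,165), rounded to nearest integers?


Multiply: C = A×B/255, rounded to nearest integer
R: 105×69/255 = 7245/255 ≈ 28.412 → 28
G: 17×218/255 = 3706/255 ≈ 14.533 → 15
B: 59×165/255 = 9735/255 ≈ 38.176 → 38
= RGB(28, 15, 38)


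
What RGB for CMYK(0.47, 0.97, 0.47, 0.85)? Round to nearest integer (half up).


R = 255 × (1-C) × (1-K) = 255 × 0.53 × 0.15 = 20.2725 → 20
G = 255 × (1-M) × (1-K) = 255 × 0.03 × 0.15 = 1.1475 → 1
B = 255 × (1-Y) × (1-K) = 255 × 0.53 × 0.15 = 20.2725 → 20
= RGB(20, 1, 20)


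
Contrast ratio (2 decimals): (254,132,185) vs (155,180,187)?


Linearize each sRGB channel c=v/255: c/12.92 if c ≤ 0.04045 else ((c+0.055)/1.055)^2.4
L = 0.2126×R_lin + 0.7152×G_lin + 0.0722×B_lin
Color 1 (254,132,185):
  R=254: 254/255≈0.9961 > 0.04045 → ((0.9961+0.055)/1.055)^2.4 ≈ 0.99110
  G=132: 132/255≈0.5176 > 0.04045 → ((0.5176+0.055)/1.055)^2.4 ≈ 0.23074
  B=185: 185/255≈0.7255 > 0.04045 → ((0.7255+0.055)/1.055)^2.4 ≈ 0.48515
  L1 = 0.2126×0.99110 + 0.7152×0.23074 + 0.0722×0.48515 ≈ 0.41076
Color 2 (155,180,187):
  R=155: 155/255≈0.6078 > 0.04045 → ((0.6078+0.055)/1.055)^2.4 ≈ 0.32778
  G=180: 180/255≈0.7059 > 0.04045 → ((0.7059+0.055)/1.055)^2.4 ≈ 0.45641
  B=187: 187/255≈0.7333 > 0.04045 → ((0.7333+0.055)/1.055)^2.4 ≈ 0.49693
  L2 = 0.2126×0.32778 + 0.7152×0.45641 + 0.0722×0.49693 ≈ 0.43199
Lighter = 0.43199, Darker = 0.41076
Ratio = (L_lighter + 0.05) / (L_darker + 0.05)
Ratio = (0.43199 + 0.05) / (0.41076 + 0.05) = 0.48199 / 0.46076 ≈ 1.0461
Ratio ≈ 1.05:1


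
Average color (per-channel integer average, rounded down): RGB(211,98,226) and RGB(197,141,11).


Midpoint: each channel = ⌊(C₁+C₂)/2⌋
R: ⌊(211+197)/2⌋ = 204
G: ⌊(98+141)/2⌋ = 119
B: ⌊(226+11)/2⌋ = 118
= RGB(204, 119, 118)


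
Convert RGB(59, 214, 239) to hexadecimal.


R = 59 → 3B (hex)
G = 214 → D6 (hex)
B = 239 → EF (hex)
Hex = #3BD6EF


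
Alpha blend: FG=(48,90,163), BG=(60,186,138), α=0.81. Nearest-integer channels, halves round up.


C = α×F + (1-α)×B, with 1-α = 0.19
R: 0.81×48 + 0.19×60 = 38.88 + 11.40 = 50.28 → 50
G: 0.81×90 + 0.19×186 = 72.90 + 35.34 = 108.24 → 108
B: 0.81×163 + 0.19×138 = 132.03 + 26.22 = 158.25 → 158
= RGB(50, 108, 158)


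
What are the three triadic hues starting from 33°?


Triadic: equally spaced at 120° intervals
H1 = 33°
H2 = (33 + 120) mod 360 = 153°
H3 = (33 + 240) mod 360 = 273°
Triadic = 33°, 153°, 273°


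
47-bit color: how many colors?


Colors = 2^bits = 2^47
= 140,737,488,355,328 colors


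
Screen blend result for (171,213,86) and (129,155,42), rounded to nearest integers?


Screen: C = 255 - (255-A)×(255-B)/255, rounded to nearest integer
R: 255 - (255-171)×(255-129)/255 = 255 - 10584/255 ≈ 255 - 41.506 = 213.494 → 213
G: 255 - (255-213)×(255-155)/255 = 255 - 4200/255 ≈ 255 - 16.471 = 238.529 → 239
B: 255 - (255-86)×(255-42)/255 = 255 - 35997/255 ≈ 255 - 141.165 = 113.835 → 114
= RGB(213, 239, 114)


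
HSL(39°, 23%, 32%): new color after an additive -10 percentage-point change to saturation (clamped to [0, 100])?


Original S = 23%
Adjustment = -10 percentage points
New S = 23 + (-10) = 13
Clamp to [0, 100] → 13
= HSL(39°, 13%, 32%)


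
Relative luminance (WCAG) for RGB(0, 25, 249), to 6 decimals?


Linearize each channel (sRGB transfer function): c = v/255; c_lin = c/12.92 if c ≤ 0.04045, else ((c+0.055)/1.055)^2.4
  R: 0/255 ≈ 0.000000 ≤ 0.04045 → 0.000000/12.92 ≈ 0.000000
  G: 25/255 ≈ 0.098039 > 0.04045 → ((0.098039+0.055)/1.055)^2.4 ≈ 0.009721
  B: 249/255 ≈ 0.976471 > 0.04045 → ((0.976471+0.055)/1.055)^2.4 ≈ 0.947307
R_lin = 0.000000, G_lin = 0.009721, B_lin = 0.947307
L = 0.2126×R + 0.7152×G + 0.0722×B
L = 0.2126×0.000000 + 0.7152×0.009721 + 0.0722×0.947307
L ≈ 0.075348


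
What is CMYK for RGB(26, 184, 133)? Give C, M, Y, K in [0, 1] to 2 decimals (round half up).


R'=26/255≈0.1020, G'=184/255≈0.7216, B'=133/255≈0.5216
K = 1 - max(R',G',B') = 1 - 184/255 = 71/255 = 0.27843… → 0.28
(1-R'-K)/(1-K) simplifies to (max-R)/max with max = 184:
C = (184-26)/184 = 158/184 = 0.85869… → 0.86
M = (184-184)/184 = 0/184 = 0 → 0.00
Y = (184-133)/184 = 51/184 = 0.27717… → 0.28
= CMYK(0.86, 0.00, 0.28, 0.28)


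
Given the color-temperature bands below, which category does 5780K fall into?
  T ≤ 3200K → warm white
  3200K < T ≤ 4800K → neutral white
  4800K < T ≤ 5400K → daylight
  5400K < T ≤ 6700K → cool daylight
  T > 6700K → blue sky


Temperature: 5780K
5400K < 5780K ≤ 6700K → cool daylight
Classification: cool daylight


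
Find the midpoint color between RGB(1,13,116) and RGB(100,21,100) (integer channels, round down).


Midpoint: each channel = ⌊(C₁+C₂)/2⌋
R: ⌊(1+100)/2⌋ = 50
G: ⌊(13+21)/2⌋ = 17
B: ⌊(116+100)/2⌋ = 108
= RGB(50, 17, 108)


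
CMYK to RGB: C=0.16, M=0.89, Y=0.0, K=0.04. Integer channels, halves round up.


R = 255 × (1-C) × (1-K) = 255 × 0.84 × 0.96 = 205.632 → 206
G = 255 × (1-M) × (1-K) = 255 × 0.11 × 0.96 = 26.928 → 27
B = 255 × (1-Y) × (1-K) = 255 × 1.00 × 0.96 = 244.8 → 245
= RGB(206, 27, 245)


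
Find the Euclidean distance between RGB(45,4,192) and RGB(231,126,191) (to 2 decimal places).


d = √[(R₁-R₂)² + (G₁-G₂)² + (B₁-B₂)²]
d = √[(45-231)² + (4-126)² + (192-191)²]
d = √[34596 + 14884 + 1]
d = √49481
d ≈ 222.44


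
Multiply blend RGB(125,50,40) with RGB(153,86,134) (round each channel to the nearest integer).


Multiply: C = A×B/255, rounded to nearest integer
R: 125×153/255 = 19125/255 ≈ 75.000 → 75
G: 50×86/255 = 4300/255 ≈ 16.863 → 17
B: 40×134/255 = 5360/255 ≈ 21.020 → 21
= RGB(75, 17, 21)


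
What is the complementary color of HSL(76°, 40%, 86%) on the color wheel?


Complement = opposite side of color wheel = hue + 180°
H' = (76 + 180) mod 360 = 256°
S and L unchanged.
= HSL(256°, 40%, 86%)


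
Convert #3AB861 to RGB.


3A → 58 (R)
B8 → 184 (G)
61 → 97 (B)
= RGB(58, 184, 97)


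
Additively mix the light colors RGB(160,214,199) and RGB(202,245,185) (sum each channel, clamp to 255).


Additive: each channel = min(255, C₁+C₂)
R: 160+202 = 362 → 255
G: 214+245 = 459 → 255
B: 199+185 = 384 → 255
= RGB(255, 255, 255)


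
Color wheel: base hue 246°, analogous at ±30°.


Base hue: 246°
Left analog: (246 - 30) mod 360 = 216°
Right analog: (246 + 30) mod 360 = 276°
Analogous hues = 216° and 276°


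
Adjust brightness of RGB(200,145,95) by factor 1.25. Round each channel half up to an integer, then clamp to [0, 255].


Multiply each channel by 1.25, round half up, clamp to [0, 255]
R: 200×1.25 = 250
G: 145×1.25 = 181.25 → round → 181
B: 95×1.25 = 118.75 → round → 119
= RGB(250, 181, 119)


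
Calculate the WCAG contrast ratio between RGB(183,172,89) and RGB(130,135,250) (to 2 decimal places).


Linearize each sRGB channel c=v/255: c/12.92 if c ≤ 0.04045 else ((c+0.055)/1.055)^2.4
L = 0.2126×R_lin + 0.7152×G_lin + 0.0722×B_lin
Color 1 (183,172,89):
  R=183: 183/255≈0.7176 > 0.04045 → ((0.7176+0.055)/1.055)^2.4 ≈ 0.47353
  G=172: 172/255≈0.6745 > 0.04045 → ((0.6745+0.055)/1.055)^2.4 ≈ 0.41254
  B=89: 89/255≈0.3490 > 0.04045 → ((0.3490+0.055)/1.055)^2.4 ≈ 0.09990
  L1 = 0.2126×0.47353 + 0.7152×0.41254 + 0.0722×0.09990 ≈ 0.40294
Color 2 (130,135,250):
  R=130: 130/255≈0.5098 > 0.04045 → ((0.5098+0.055)/1.055)^2.4 ≈ 0.22323
  G=135: 135/255≈0.5294 > 0.04045 → ((0.5294+0.055)/1.055)^2.4 ≈ 0.24228
  B=250: 250/255≈0.9804 > 0.04045 → ((0.9804+0.055)/1.055)^2.4 ≈ 0.95597
  L2 = 0.2126×0.22323 + 0.7152×0.24228 + 0.0722×0.95597 ≈ 0.28976
Lighter = 0.40294, Darker = 0.28976
Ratio = (L_lighter + 0.05) / (L_darker + 0.05)
Ratio = (0.40294 + 0.05) / (0.28976 + 0.05) = 0.45294 / 0.33976 ≈ 1.3331
Ratio ≈ 1.33:1


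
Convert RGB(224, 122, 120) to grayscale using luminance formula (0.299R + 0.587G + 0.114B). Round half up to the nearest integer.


Gray = 0.299×R + 0.587×G + 0.114×B
Gray = 0.299×224 + 0.587×122 + 0.114×120
Gray = 66.976 + 71.614 + 13.680
Gray = 152.270 → round half up → 152
Gray = 152


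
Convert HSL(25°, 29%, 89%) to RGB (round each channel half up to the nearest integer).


H=25°, S=0.29, L=0.89
C = (1-|2L-1|)×S = (1-|0.78|)×0.29 = 0.0638
H' = H/60 = 25/60 ≈ 0.4167; X = C×(1-|H' mod 2 - 1|) ≈ 0.0266
m = L - C/2 = 0.89 - 0.0319 = 0.8581
Sector ⌊H'⌋ = 0 → (R',G',B') = (0.0638, ≈0.0266, 0.0)
RGB = ((R'+m)×255, (G'+m)×255, (B'+m)×255) = (235.0845, 225.59425, 218.8155)
Round half up → RGB(235, 226, 219)


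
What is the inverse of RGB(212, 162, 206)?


Invert: (255-R, 255-G, 255-B)
R: 255-212 = 43
G: 255-162 = 93
B: 255-206 = 49
= RGB(43, 93, 49)


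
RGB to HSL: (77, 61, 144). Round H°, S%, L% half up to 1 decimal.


Normalize: R'=77/255≈0.3020, G'=61/255≈0.2392, B'=144/255≈0.5647
Max=144/255, Min=61/255, Δ=Max-Min=83/255
L = (Max+Min)/2 = (144+61)/510 = 205/510 = 0.40196… → L = 40.2%
L ≤ 0.5 → S = Δ/(Max+Min) = 83/(144+61) = 83/205 = 0.40487… → S = 40.5%
(the 1/255 factors cancel in S and H, so raw channel differences can be used)
Max is B' → H = 60 × ((R-G)/Δ + 4) = 60 × ((77-61)/83 + 4)
  16/83 + 4 = 0.1927… + 4 = 4.1927…
  H = 60 × 4.1927… = 251.566…° → H = 251.6°
= HSL(251.6°, 40.5%, 40.2%)


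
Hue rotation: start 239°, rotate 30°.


New hue = (H + rotation) mod 360
New hue = (239 + 30) mod 360
= 269 mod 360
= 269°


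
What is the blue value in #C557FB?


Color: #C557FB
R = C5 = 197
G = 57 = 87
B = FB = 251
Blue = 251


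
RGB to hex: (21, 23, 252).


R = 21 → 15 (hex)
G = 23 → 17 (hex)
B = 252 → FC (hex)
Hex = #1517FC


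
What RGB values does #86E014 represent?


86 → 134 (R)
E0 → 224 (G)
14 → 20 (B)
= RGB(134, 224, 20)


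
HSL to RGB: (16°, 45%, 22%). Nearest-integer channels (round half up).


H=16°, S=0.45, L=0.22
C = (1-|2L-1|)×S = (1-|-0.56|)×0.45 = 0.198
H' = H/60 = 16/60 ≈ 0.2667; X = C×(1-|H' mod 2 - 1|) = 0.0528
m = L - C/2 = 0.22 - 0.099 = 0.121
Sector ⌊H'⌋ = 0 → (R',G',B') = (0.198, 0.0528, 0.0)
RGB = ((R'+m)×255, (G'+m)×255, (B'+m)×255) = (81.345, 44.319, 30.855)
Round half up → RGB(81, 44, 31)


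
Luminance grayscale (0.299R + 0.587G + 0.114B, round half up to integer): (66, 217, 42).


Gray = 0.299×R + 0.587×G + 0.114×B
Gray = 0.299×66 + 0.587×217 + 0.114×42
Gray = 19.734 + 127.379 + 4.788
Gray = 151.901 → round half up → 152
Gray = 152


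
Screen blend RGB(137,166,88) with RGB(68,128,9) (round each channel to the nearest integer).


Screen: C = 255 - (255-A)×(255-B)/255, rounded to nearest integer
R: 255 - (255-137)×(255-68)/255 = 255 - 22066/255 ≈ 255 - 86.533 = 168.467 → 168
G: 255 - (255-166)×(255-128)/255 = 255 - 11303/255 ≈ 255 - 44.325 = 210.675 → 211
B: 255 - (255-88)×(255-9)/255 = 255 - 41082/255 ≈ 255 - 161.106 = 93.894 → 94
= RGB(168, 211, 94)


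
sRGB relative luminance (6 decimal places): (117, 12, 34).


Linearize each channel (sRGB transfer function): c = v/255; c_lin = c/12.92 if c ≤ 0.04045, else ((c+0.055)/1.055)^2.4
  R: 117/255 ≈ 0.458824 > 0.04045 → ((0.458824+0.055)/1.055)^2.4 ≈ 0.177888
  G: 12/255 ≈ 0.047059 > 0.04045 → ((0.047059+0.055)/1.055)^2.4 ≈ 0.003677
  B: 34/255 ≈ 0.133333 > 0.04045 → ((0.133333+0.055)/1.055)^2.4 ≈ 0.015996
R_lin = 0.177888, G_lin = 0.003677, B_lin = 0.015996
L = 0.2126×R + 0.7152×G + 0.0722×B
L = 0.2126×0.177888 + 0.7152×0.003677 + 0.0722×0.015996
L ≈ 0.041603


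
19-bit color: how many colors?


Colors = 2^bits = 2^19
= 524,288 colors


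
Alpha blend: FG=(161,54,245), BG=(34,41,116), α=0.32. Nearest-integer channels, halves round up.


C = α×F + (1-α)×B, with 1-α = 0.68
R: 0.32×161 + 0.68×34 = 51.52 + 23.12 = 74.64 → 75
G: 0.32×54 + 0.68×41 = 17.28 + 27.88 = 45.16 → 45
B: 0.32×245 + 0.68×116 = 78.40 + 78.88 = 157.28 → 157
= RGB(75, 45, 157)


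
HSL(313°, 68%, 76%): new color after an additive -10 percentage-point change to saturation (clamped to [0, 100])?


Original S = 68%
Adjustment = -10 percentage points
New S = 68 + (-10) = 58
Clamp to [0, 100] → 58
= HSL(313°, 58%, 76%)


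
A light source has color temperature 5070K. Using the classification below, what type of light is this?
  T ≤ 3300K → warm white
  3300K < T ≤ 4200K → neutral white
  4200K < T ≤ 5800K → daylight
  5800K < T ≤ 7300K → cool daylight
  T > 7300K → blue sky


Temperature: 5070K
4200K < 5070K ≤ 5800K → daylight
Classification: daylight


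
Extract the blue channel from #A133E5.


Color: #A133E5
R = A1 = 161
G = 33 = 51
B = E5 = 229
Blue = 229


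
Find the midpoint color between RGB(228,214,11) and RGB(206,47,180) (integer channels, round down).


Midpoint: each channel = ⌊(C₁+C₂)/2⌋
R: ⌊(228+206)/2⌋ = 217
G: ⌊(214+47)/2⌋ = 130
B: ⌊(11+180)/2⌋ = 95
= RGB(217, 130, 95)


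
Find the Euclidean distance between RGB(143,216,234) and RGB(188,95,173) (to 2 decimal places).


d = √[(R₁-R₂)² + (G₁-G₂)² + (B₁-B₂)²]
d = √[(143-188)² + (216-95)² + (234-173)²]
d = √[2025 + 14641 + 3721]
d = √20387
d ≈ 142.78


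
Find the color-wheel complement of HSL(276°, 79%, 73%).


Complement = opposite side of color wheel = hue + 180°
H' = (276 + 180) mod 360 = 96°
S and L unchanged.
= HSL(96°, 79%, 73%)


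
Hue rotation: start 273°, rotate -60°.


New hue = (H + rotation) mod 360
New hue = (273 -60) mod 360
= 213 mod 360
= 213°


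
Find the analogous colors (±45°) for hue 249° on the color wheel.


Base hue: 249°
Left analog: (249 - 45) mod 360 = 204°
Right analog: (249 + 45) mod 360 = 294°
Analogous hues = 204° and 294°


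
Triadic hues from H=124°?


Triadic: equally spaced at 120° intervals
H1 = 124°
H2 = (124 + 120) mod 360 = 244°
H3 = (124 + 240) mod 360 = 4°
Triadic = 124°, 244°, 4°


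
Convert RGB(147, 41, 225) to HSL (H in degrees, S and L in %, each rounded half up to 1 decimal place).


Normalize: R'=147/255≈0.5765, G'=41/255≈0.1608, B'=225/255≈0.8824
Max=225/255, Min=41/255, Δ=Max-Min=184/255
L = (Max+Min)/2 = (225+41)/510 = 266/510 = 0.52156… → L = 52.2%
L > 0.5 → S = Δ/(2-Max-Min) = 184/(510-225-41) = 184/244 = 0.75409… → S = 75.4%
(the 1/255 factors cancel in S and H, so raw channel differences can be used)
Max is B' → H = 60 × ((R-G)/Δ + 4) = 60 × ((147-41)/184 + 4)
  106/184 + 4 = 0.5760… + 4 = 4.5760…
  H = 60 × 4.5760… = 274.565…° → H = 274.6°
= HSL(274.6°, 75.4%, 52.2%)


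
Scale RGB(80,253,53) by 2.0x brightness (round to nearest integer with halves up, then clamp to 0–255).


Multiply each channel by 2.0, round half up, clamp to [0, 255]
R: 80×2.0 = 160
G: 253×2.0 = 506 → clamp → 255
B: 53×2.0 = 106
= RGB(160, 255, 106)


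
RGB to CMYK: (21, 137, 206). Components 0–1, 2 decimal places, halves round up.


R'=21/255≈0.0824, G'=137/255≈0.5373, B'=206/255≈0.8078
K = 1 - max(R',G',B') = 1 - 206/255 = 49/255 = 0.19215… → 0.19
(1-R'-K)/(1-K) simplifies to (max-R)/max with max = 206:
C = (206-21)/206 = 185/206 = 0.89805… → 0.90
M = (206-137)/206 = 69/206 = 0.33495… → 0.33
Y = (206-206)/206 = 0/206 = 0 → 0.00
= CMYK(0.90, 0.33, 0.00, 0.19)


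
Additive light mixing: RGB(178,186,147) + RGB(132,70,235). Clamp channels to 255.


Additive: each channel = min(255, C₁+C₂)
R: 178+132 = 310 → 255
G: 186+70 = 256 → 255
B: 147+235 = 382 → 255
= RGB(255, 255, 255)


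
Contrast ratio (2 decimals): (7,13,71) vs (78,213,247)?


Linearize each sRGB channel c=v/255: c/12.92 if c ≤ 0.04045 else ((c+0.055)/1.055)^2.4
L = 0.2126×R_lin + 0.7152×G_lin + 0.0722×B_lin
Color 1 (7,13,71):
  R=7: 7/255≈0.0275 ≤ 0.04045 → 0.0275/12.92 ≈ 0.00212
  G=13: 13/255≈0.0510 > 0.04045 → ((0.0510+0.055)/1.055)^2.4 ≈ 0.00402
  B=71: 71/255≈0.2784 > 0.04045 → ((0.2784+0.055)/1.055)^2.4 ≈ 0.06301
  L1 = 0.2126×0.00212 + 0.7152×0.00402 + 0.0722×0.06301 ≈ 0.00788
Color 2 (78,213,247):
  R=78: 78/255≈0.3059 > 0.04045 → ((0.3059+0.055)/1.055)^2.4 ≈ 0.07619
  G=213: 213/255≈0.8353 > 0.04045 → ((0.8353+0.055)/1.055)^2.4 ≈ 0.66539
  B=247: 247/255≈0.9686 > 0.04045 → ((0.9686+0.055)/1.055)^2.4 ≈ 0.93011
  L2 = 0.2126×0.07619 + 0.7152×0.66539 + 0.0722×0.93011 ≈ 0.55924
Lighter = 0.55924, Darker = 0.00788
Ratio = (L_lighter + 0.05) / (L_darker + 0.05)
Ratio = (0.55924 + 0.05) / (0.00788 + 0.05) = 0.60924 / 0.05788 ≈ 10.5259
Ratio ≈ 10.53:1


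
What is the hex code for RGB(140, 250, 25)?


R = 140 → 8C (hex)
G = 250 → FA (hex)
B = 25 → 19 (hex)
Hex = #8CFA19


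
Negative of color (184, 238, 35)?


Invert: (255-R, 255-G, 255-B)
R: 255-184 = 71
G: 255-238 = 17
B: 255-35 = 220
= RGB(71, 17, 220)


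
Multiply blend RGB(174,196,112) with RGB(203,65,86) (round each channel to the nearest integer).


Multiply: C = A×B/255, rounded to nearest integer
R: 174×203/255 = 35322/255 ≈ 138.518 → 139
G: 196×65/255 = 12740/255 ≈ 49.961 → 50
B: 112×86/255 = 9632/255 ≈ 37.773 → 38
= RGB(139, 50, 38)


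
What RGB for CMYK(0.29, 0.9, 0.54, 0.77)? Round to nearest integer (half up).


R = 255 × (1-C) × (1-K) = 255 × 0.71 × 0.23 = 41.6415 → 42
G = 255 × (1-M) × (1-K) = 255 × 0.10 × 0.23 = 5.865 → 6
B = 255 × (1-Y) × (1-K) = 255 × 0.46 × 0.23 = 26.979 → 27
= RGB(42, 6, 27)


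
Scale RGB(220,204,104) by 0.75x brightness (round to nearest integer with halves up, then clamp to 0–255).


Multiply each channel by 0.75, round half up, clamp to [0, 255]
R: 220×0.75 = 165
G: 204×0.75 = 153
B: 104×0.75 = 78
= RGB(165, 153, 78)


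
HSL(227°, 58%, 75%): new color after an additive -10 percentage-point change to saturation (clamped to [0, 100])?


Original S = 58%
Adjustment = -10 percentage points
New S = 58 + (-10) = 48
Clamp to [0, 100] → 48
= HSL(227°, 48%, 75%)


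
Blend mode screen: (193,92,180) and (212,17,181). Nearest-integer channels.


Screen: C = 255 - (255-A)×(255-B)/255, rounded to nearest integer
R: 255 - (255-193)×(255-212)/255 = 255 - 2666/255 ≈ 255 - 10.455 = 244.545 → 245
G: 255 - (255-92)×(255-17)/255 = 255 - 38794/255 ≈ 255 - 152.133 = 102.867 → 103
B: 255 - (255-180)×(255-181)/255 = 255 - 5550/255 ≈ 255 - 21.765 = 233.235 → 233
= RGB(245, 103, 233)


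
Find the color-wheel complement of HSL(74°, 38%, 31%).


Complement = opposite side of color wheel = hue + 180°
H' = (74 + 180) mod 360 = 254°
S and L unchanged.
= HSL(254°, 38%, 31%)


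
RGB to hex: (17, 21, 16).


R = 17 → 11 (hex)
G = 21 → 15 (hex)
B = 16 → 10 (hex)
Hex = #111510


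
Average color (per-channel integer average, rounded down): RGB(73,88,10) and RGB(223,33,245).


Midpoint: each channel = ⌊(C₁+C₂)/2⌋
R: ⌊(73+223)/2⌋ = 148
G: ⌊(88+33)/2⌋ = 60
B: ⌊(10+245)/2⌋ = 127
= RGB(148, 60, 127)


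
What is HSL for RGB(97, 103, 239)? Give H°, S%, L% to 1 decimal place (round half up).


Normalize: R'=97/255≈0.3804, G'=103/255≈0.4039, B'=239/255≈0.9373
Max=239/255, Min=97/255, Δ=Max-Min=142/255
L = (Max+Min)/2 = (239+97)/510 = 336/510 = 0.65882… → L = 65.9%
L > 0.5 → S = Δ/(2-Max-Min) = 142/(510-239-97) = 142/174 = 0.81609… → S = 81.6%
(the 1/255 factors cancel in S and H, so raw channel differences can be used)
Max is B' → H = 60 × ((R-G)/Δ + 4) = 60 × ((97-103)/142 + 4)
  -6/142 + 4 = -0.0422… + 4 = 3.9577…
  H = 60 × 3.9577… = 237.464…° → H = 237.5°
= HSL(237.5°, 81.6%, 65.9%)


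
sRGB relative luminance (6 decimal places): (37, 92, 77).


Linearize each channel (sRGB transfer function): c = v/255; c_lin = c/12.92 if c ≤ 0.04045, else ((c+0.055)/1.055)^2.4
  R: 37/255 ≈ 0.145098 > 0.04045 → ((0.145098+0.055)/1.055)^2.4 ≈ 0.018500
  G: 92/255 ≈ 0.360784 > 0.04045 → ((0.360784+0.055)/1.055)^2.4 ≈ 0.107023
  B: 77/255 ≈ 0.301961 > 0.04045 → ((0.301961+0.055)/1.055)^2.4 ≈ 0.074214
R_lin = 0.018500, G_lin = 0.107023, B_lin = 0.074214
L = 0.2126×R + 0.7152×G + 0.0722×B
L = 0.2126×0.018500 + 0.7152×0.107023 + 0.0722×0.074214
L ≈ 0.085834


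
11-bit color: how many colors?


Colors = 2^bits = 2^11
= 2,048 colors


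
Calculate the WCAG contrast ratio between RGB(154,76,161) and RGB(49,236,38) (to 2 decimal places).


Linearize each sRGB channel c=v/255: c/12.92 if c ≤ 0.04045 else ((c+0.055)/1.055)^2.4
L = 0.2126×R_lin + 0.7152×G_lin + 0.0722×B_lin
Color 1 (154,76,161):
  R=154: 154/255≈0.6039 > 0.04045 → ((0.6039+0.055)/1.055)^2.4 ≈ 0.32314
  G=76: 76/255≈0.2980 > 0.04045 → ((0.2980+0.055)/1.055)^2.4 ≈ 0.07227
  B=161: 161/255≈0.6314 > 0.04045 → ((0.6314+0.055)/1.055)^2.4 ≈ 0.35640
  L1 = 0.2126×0.32314 + 0.7152×0.07227 + 0.0722×0.35640 ≈ 0.14612
Color 2 (49,236,38):
  R=49: 49/255≈0.1922 > 0.04045 → ((0.1922+0.055)/1.055)^2.4 ≈ 0.03071
  G=236: 236/255≈0.9255 > 0.04045 → ((0.9255+0.055)/1.055)^2.4 ≈ 0.83880
  B=38: 38/255≈0.1490 > 0.04045 → ((0.1490+0.055)/1.055)^2.4 ≈ 0.01938
  L2 = 0.2126×0.03071 + 0.7152×0.83880 + 0.0722×0.01938 ≈ 0.60784
Lighter = 0.60784, Darker = 0.14612
Ratio = (L_lighter + 0.05) / (L_darker + 0.05)
Ratio = (0.60784 + 0.05) / (0.14612 + 0.05) = 0.65784 / 0.19612 ≈ 3.3542
Ratio ≈ 3.35:1


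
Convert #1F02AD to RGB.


1F → 31 (R)
02 → 2 (G)
AD → 173 (B)
= RGB(31, 2, 173)


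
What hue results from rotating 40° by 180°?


New hue = (H + rotation) mod 360
New hue = (40 + 180) mod 360
= 220 mod 360
= 220°


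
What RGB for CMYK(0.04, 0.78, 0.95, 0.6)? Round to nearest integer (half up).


R = 255 × (1-C) × (1-K) = 255 × 0.96 × 0.40 = 97.92 → 98
G = 255 × (1-M) × (1-K) = 255 × 0.22 × 0.40 = 22.44 → 22
B = 255 × (1-Y) × (1-K) = 255 × 0.05 × 0.40 = 5.1 → 5
= RGB(98, 22, 5)


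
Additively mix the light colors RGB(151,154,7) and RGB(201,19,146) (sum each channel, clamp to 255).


Additive: each channel = min(255, C₁+C₂)
R: 151+201 = 352 → 255
G: 154+19 = 173 → 173
B: 7+146 = 153 → 153
= RGB(255, 173, 153)


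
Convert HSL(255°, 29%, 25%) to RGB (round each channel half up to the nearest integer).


H=255°, S=0.29, L=0.25
C = (1-|2L-1|)×S = (1-|-0.50|)×0.29 = 0.145
H' = H/60 = 255/60 ≈ 4.2500; X = C×(1-|H' mod 2 - 1|) = 0.03625
m = L - C/2 = 0.25 - 0.0725 = 0.1775
Sector ⌊H'⌋ = 4 → (R',G',B') = (0.03625, 0.0, 0.145)
RGB = ((R'+m)×255, (G'+m)×255, (B'+m)×255) = (54.50625, 45.2625, 82.2375)
Round half up → RGB(55, 45, 82)


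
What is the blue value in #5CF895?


Color: #5CF895
R = 5C = 92
G = F8 = 248
B = 95 = 149
Blue = 149


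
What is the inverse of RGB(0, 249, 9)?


Invert: (255-R, 255-G, 255-B)
R: 255-0 = 255
G: 255-249 = 6
B: 255-9 = 246
= RGB(255, 6, 246)


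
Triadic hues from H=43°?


Triadic: equally spaced at 120° intervals
H1 = 43°
H2 = (43 + 120) mod 360 = 163°
H3 = (43 + 240) mod 360 = 283°
Triadic = 43°, 163°, 283°


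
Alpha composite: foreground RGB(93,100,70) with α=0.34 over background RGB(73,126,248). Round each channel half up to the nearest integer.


C = α×F + (1-α)×B, with 1-α = 0.66
R: 0.34×93 + 0.66×73 = 31.62 + 48.18 = 79.80 → 80
G: 0.34×100 + 0.66×126 = 34.00 + 83.16 = 117.16 → 117
B: 0.34×70 + 0.66×248 = 23.80 + 163.68 = 187.48 → 187
= RGB(80, 117, 187)


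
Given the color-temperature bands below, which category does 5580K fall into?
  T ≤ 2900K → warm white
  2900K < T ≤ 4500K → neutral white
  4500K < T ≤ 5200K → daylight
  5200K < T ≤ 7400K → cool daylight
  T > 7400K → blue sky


Temperature: 5580K
5200K < 5580K ≤ 7400K → cool daylight
Classification: cool daylight


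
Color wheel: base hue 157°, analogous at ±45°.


Base hue: 157°
Left analog: (157 - 45) mod 360 = 112°
Right analog: (157 + 45) mod 360 = 202°
Analogous hues = 112° and 202°


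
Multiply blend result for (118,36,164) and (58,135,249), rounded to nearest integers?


Multiply: C = A×B/255, rounded to nearest integer
R: 118×58/255 = 6844/255 ≈ 26.839 → 27
G: 36×135/255 = 4860/255 ≈ 19.059 → 19
B: 164×249/255 = 40836/255 ≈ 160.141 → 160
= RGB(27, 19, 160)


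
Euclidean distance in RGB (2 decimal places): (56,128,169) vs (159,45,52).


d = √[(R₁-R₂)² + (G₁-G₂)² + (B₁-B₂)²]
d = √[(56-159)² + (128-45)² + (169-52)²]
d = √[10609 + 6889 + 13689]
d = √31187
d ≈ 176.60


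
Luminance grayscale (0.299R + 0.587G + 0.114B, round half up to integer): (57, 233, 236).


Gray = 0.299×R + 0.587×G + 0.114×B
Gray = 0.299×57 + 0.587×233 + 0.114×236
Gray = 17.043 + 136.771 + 26.904
Gray = 180.718 → round half up → 181
Gray = 181


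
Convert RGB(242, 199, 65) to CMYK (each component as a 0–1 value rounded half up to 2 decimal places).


R'=242/255≈0.9490, G'=199/255≈0.7804, B'=65/255≈0.2549
K = 1 - max(R',G',B') = 1 - 242/255 = 13/255 = 0.05098… → 0.05
(1-R'-K)/(1-K) simplifies to (max-R)/max with max = 242:
C = (242-242)/242 = 0/242 = 0 → 0.00
M = (242-199)/242 = 43/242 = 0.17768… → 0.18
Y = (242-65)/242 = 177/242 = 0.73140… → 0.73
= CMYK(0.00, 0.18, 0.73, 0.05)


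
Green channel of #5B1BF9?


Color: #5B1BF9
R = 5B = 91
G = 1B = 27
B = F9 = 249
Green = 27


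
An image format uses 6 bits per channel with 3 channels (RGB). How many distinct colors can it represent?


Total bits = 6 bits/channel × 3 channels = 18 bits
Distinct colors = 2^18
= 262,144 colors


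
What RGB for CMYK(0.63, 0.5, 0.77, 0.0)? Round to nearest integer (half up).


R = 255 × (1-C) × (1-K) = 255 × 0.37 × 1.00 = 94.35 → 94
G = 255 × (1-M) × (1-K) = 255 × 0.50 × 1.00 = 127.5 → 128
B = 255 × (1-Y) × (1-K) = 255 × 0.23 × 1.00 = 58.65 → 59
= RGB(94, 128, 59)


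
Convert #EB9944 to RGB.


EB → 235 (R)
99 → 153 (G)
44 → 68 (B)
= RGB(235, 153, 68)


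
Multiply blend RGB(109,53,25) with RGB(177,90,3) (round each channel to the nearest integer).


Multiply: C = A×B/255, rounded to nearest integer
R: 109×177/255 = 19293/255 ≈ 75.659 → 76
G: 53×90/255 = 4770/255 ≈ 18.706 → 19
B: 25×3/255 = 75/255 ≈ 0.294 → 0
= RGB(76, 19, 0)


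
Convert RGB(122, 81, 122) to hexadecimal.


R = 122 → 7A (hex)
G = 81 → 51 (hex)
B = 122 → 7A (hex)
Hex = #7A517A


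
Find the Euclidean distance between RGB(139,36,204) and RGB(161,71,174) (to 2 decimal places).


d = √[(R₁-R₂)² + (G₁-G₂)² + (B₁-B₂)²]
d = √[(139-161)² + (36-71)² + (204-174)²]
d = √[484 + 1225 + 900]
d = √2609
d ≈ 51.08


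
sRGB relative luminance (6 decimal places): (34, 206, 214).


Linearize each channel (sRGB transfer function): c = v/255; c_lin = c/12.92 if c ≤ 0.04045, else ((c+0.055)/1.055)^2.4
  R: 34/255 ≈ 0.133333 > 0.04045 → ((0.133333+0.055)/1.055)^2.4 ≈ 0.015996
  G: 206/255 ≈ 0.807843 > 0.04045 → ((0.807843+0.055)/1.055)^2.4 ≈ 0.617207
  B: 214/255 ≈ 0.839216 > 0.04045 → ((0.839216+0.055)/1.055)^2.4 ≈ 0.672443
R_lin = 0.015996, G_lin = 0.617207, B_lin = 0.672443
L = 0.2126×R + 0.7152×G + 0.0722×B
L = 0.2126×0.015996 + 0.7152×0.617207 + 0.0722×0.672443
L ≈ 0.493377


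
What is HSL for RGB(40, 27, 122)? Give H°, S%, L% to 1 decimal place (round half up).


Normalize: R'=40/255≈0.1569, G'=27/255≈0.1059, B'=122/255≈0.4784
Max=122/255, Min=27/255, Δ=Max-Min=95/255
L = (Max+Min)/2 = (122+27)/510 = 149/510 = 0.29215… → L = 29.2%
L ≤ 0.5 → S = Δ/(Max+Min) = 95/(122+27) = 95/149 = 0.63758… → S = 63.8%
(the 1/255 factors cancel in S and H, so raw channel differences can be used)
Max is B' → H = 60 × ((R-G)/Δ + 4) = 60 × ((40-27)/95 + 4)
  13/95 + 4 = 0.1368… + 4 = 4.1368…
  H = 60 × 4.1368… = 248.210…° → H = 248.2°
= HSL(248.2°, 63.8%, 29.2%)


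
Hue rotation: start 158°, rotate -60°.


New hue = (H + rotation) mod 360
New hue = (158 -60) mod 360
= 98 mod 360
= 98°


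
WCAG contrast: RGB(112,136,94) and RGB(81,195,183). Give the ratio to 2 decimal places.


Linearize each sRGB channel c=v/255: c/12.92 if c ≤ 0.04045 else ((c+0.055)/1.055)^2.4
L = 0.2126×R_lin + 0.7152×G_lin + 0.0722×B_lin
Color 1 (112,136,94):
  R=112: 112/255≈0.4392 > 0.04045 → ((0.4392+0.055)/1.055)^2.4 ≈ 0.16203
  G=136: 136/255≈0.5333 > 0.04045 → ((0.5333+0.055)/1.055)^2.4 ≈ 0.24620
  B=94: 94/255≈0.3686 > 0.04045 → ((0.3686+0.055)/1.055)^2.4 ≈ 0.11193
  L1 = 0.2126×0.16203 + 0.7152×0.24620 + 0.0722×0.11193 ≈ 0.21861
Color 2 (81,195,183):
  R=81: 81/255≈0.3176 > 0.04045 → ((0.3176+0.055)/1.055)^2.4 ≈ 0.08228
  G=195: 195/255≈0.7647 > 0.04045 → ((0.7647+0.055)/1.055)^2.4 ≈ 0.54572
  B=183: 183/255≈0.7176 > 0.04045 → ((0.7176+0.055)/1.055)^2.4 ≈ 0.47353
  L2 = 0.2126×0.08228 + 0.7152×0.54572 + 0.0722×0.47353 ≈ 0.44198
Lighter = 0.44198, Darker = 0.21861
Ratio = (L_lighter + 0.05) / (L_darker + 0.05)
Ratio = (0.44198 + 0.05) / (0.21861 + 0.05) = 0.49198 / 0.26861 ≈ 1.8316
Ratio ≈ 1.83:1
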